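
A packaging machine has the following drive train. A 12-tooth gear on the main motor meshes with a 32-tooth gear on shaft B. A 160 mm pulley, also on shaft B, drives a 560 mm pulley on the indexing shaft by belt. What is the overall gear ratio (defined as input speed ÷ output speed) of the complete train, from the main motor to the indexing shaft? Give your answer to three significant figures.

9.33

Each stage contributes driven/driver: gear mesh 32/12 = 2.6667, belt 560/160 = 3.5.
Overall: 2.6667 × 3.5 = 9.3333.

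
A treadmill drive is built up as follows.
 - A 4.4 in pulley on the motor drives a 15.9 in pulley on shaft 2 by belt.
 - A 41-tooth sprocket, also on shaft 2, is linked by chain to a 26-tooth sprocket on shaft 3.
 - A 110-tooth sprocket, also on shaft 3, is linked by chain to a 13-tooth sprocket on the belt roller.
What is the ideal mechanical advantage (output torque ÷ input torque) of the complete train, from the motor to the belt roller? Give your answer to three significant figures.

Each stage contributes driven/driver: belt 15.9/4.4 = 3.6136, chain 26/41 = 0.63415, chain 13/110 = 0.11818.
Overall: 3.6136 × 0.63415 × 0.11818 = 0.27082.

0.271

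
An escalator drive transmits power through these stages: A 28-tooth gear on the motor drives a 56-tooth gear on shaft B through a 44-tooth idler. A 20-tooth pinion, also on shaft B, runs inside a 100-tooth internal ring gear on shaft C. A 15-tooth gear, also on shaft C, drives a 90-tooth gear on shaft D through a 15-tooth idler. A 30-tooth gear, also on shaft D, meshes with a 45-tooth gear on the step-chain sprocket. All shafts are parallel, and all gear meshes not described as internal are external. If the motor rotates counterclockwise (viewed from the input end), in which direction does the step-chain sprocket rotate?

the motor → shaft B: driver → idler → driven is 2 external meshes, 2 reversals → CCW.
shaft B → shaft C: internal mesh, same direction → CCW.
shaft C → shaft D: driver → idler → driven is 2 external meshes, 2 reversals → CCW.
shaft D → the step-chain sprocket: external mesh, 1 reversal → CW.
5 reversals in total — an odd number — so the step-chain sprocket turns opposite to the motor.

clockwise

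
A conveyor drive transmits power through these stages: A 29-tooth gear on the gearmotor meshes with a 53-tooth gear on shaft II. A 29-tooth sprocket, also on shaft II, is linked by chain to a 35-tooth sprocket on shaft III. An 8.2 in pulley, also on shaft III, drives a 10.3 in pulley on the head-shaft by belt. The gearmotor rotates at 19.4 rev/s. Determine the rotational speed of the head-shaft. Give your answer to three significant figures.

7.00 rev/s

gear mesh 53/29 = 1.8276 → 19.4/1.8276 = 10.615 rev/s
chain 35/29 = 1.2069 → 10.615/1.2069 = 8.7954 rev/s
belt 10.3/8.2 = 1.2561 → 8.7954/1.2561 = 7.0021 rev/s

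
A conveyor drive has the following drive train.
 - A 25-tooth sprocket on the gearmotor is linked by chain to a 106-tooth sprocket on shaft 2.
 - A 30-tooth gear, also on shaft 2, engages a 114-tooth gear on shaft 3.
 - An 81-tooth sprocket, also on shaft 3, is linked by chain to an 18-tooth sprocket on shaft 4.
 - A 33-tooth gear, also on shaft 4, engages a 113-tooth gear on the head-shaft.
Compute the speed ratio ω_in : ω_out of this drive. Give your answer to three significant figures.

12.3

Each stage contributes driven/driver: chain 106/25 = 4.24, gear mesh 114/30 = 3.8, chain 18/81 = 0.22222, gear mesh 113/33 = 3.4242.
Overall: 4.24 × 3.8 × 0.22222 × 3.4242 = 12.26.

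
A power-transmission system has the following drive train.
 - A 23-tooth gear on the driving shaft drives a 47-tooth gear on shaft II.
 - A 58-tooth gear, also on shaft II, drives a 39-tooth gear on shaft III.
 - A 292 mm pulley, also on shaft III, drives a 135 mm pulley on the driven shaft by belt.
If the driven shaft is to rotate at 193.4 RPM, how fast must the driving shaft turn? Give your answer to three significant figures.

Overall ratio R = 2.0435 × 0.67241 × 0.46233 = 0.63527.
Required input speed = output speed × R = 193.4 × 0.63527 = 122.86 RPM.

123 RPM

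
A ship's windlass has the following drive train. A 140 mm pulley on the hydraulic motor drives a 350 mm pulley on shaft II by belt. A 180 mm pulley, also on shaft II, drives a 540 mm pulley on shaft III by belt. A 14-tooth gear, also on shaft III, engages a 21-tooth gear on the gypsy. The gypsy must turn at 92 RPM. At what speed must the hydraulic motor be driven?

1035 RPM

Overall ratio R = 2.5 × 3 × 1.5 = 11.25.
Required input speed = output speed × R = 92 × 11.25 = 1035 RPM.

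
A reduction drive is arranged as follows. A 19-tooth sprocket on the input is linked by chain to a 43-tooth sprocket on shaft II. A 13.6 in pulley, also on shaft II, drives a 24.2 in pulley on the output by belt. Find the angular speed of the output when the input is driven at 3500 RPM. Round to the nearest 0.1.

chain 43/19 = 2.2632 → 3500/2.2632 = 1546.5 RPM
belt 24.2/13.6 = 1.7794 → 1546.5/1.7794 = 869.11 RPM

869.1 RPM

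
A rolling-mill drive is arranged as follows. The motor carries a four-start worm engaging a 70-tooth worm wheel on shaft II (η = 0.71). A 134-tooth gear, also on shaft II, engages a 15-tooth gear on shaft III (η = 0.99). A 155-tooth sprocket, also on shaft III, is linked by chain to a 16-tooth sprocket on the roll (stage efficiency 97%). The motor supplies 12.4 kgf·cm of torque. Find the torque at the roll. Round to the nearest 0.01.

After the worm (70/4): 12.4 × 17.5 × 0.71 = 154.07 kgf·cm
After the gear mesh (15/134): 154.07 × 0.11194 × 0.99 = 17.074 kgf·cm
After the chain (16/155): 17.074 × 0.10323 × 0.97 = 1.7096 kgf·cm

1.71 kgf·cm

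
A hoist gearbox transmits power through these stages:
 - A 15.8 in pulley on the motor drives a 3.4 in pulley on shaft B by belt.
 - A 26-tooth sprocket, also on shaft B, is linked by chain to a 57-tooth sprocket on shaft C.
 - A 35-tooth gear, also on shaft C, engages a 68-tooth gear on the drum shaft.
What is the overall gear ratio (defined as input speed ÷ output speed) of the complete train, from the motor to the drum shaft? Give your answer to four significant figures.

0.9166

Each stage contributes driven/driver: belt 3.4/15.8 = 0.21519, chain 57/26 = 2.1923, gear mesh 68/35 = 1.9429.
Overall: 0.21519 × 2.1923 × 1.9429 = 0.91657.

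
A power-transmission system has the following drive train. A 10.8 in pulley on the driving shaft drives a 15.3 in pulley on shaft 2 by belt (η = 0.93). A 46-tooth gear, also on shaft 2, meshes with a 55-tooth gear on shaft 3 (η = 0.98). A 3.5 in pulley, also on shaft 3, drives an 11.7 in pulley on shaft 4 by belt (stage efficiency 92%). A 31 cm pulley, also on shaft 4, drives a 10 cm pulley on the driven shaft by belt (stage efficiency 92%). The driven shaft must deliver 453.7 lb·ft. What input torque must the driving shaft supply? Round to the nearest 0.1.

Overall ratio R = 1.4167 × 1.1957 × 3.3429 × 0.32258 = 1.8265; overall efficiency η = 0.93 × 0.98 × 0.92 × 0.92 = 0.7714.
Input torque = output torque / (R × η) = 453.7 / (1.8265 × 0.7714) = 322 lb·ft.

322.0 lb·ft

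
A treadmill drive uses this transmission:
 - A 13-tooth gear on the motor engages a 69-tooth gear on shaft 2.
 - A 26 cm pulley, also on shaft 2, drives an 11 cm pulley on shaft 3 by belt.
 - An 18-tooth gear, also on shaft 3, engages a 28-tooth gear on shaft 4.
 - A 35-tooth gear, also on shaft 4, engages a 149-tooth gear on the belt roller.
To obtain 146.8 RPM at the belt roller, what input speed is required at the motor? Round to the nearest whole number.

Overall ratio R = 5.3077 × 0.42308 × 1.5556 × 4.2571 = 14.871.
Required input speed = output speed × R = 146.8 × 14.871 = 2183 RPM.

2183 RPM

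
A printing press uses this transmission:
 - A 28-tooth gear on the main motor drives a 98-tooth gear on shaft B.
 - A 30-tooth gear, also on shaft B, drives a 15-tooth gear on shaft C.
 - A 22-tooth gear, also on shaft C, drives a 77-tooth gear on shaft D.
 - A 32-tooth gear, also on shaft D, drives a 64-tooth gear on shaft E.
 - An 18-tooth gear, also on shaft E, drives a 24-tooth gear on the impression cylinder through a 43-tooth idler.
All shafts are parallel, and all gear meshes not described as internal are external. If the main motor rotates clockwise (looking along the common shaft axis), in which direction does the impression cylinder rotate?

the main motor → shaft B: external mesh, 1 reversal → CCW.
shaft B → shaft C: external mesh, 1 reversal → CW.
shaft C → shaft D: external mesh, 1 reversal → CCW.
shaft D → shaft E: external mesh, 1 reversal → CW.
shaft E → the impression cylinder: driver → idler → driven is 2 external meshes, 2 reversals → CW.
6 reversals in total — an even number — so the impression cylinder turns the same way as the main motor.

clockwise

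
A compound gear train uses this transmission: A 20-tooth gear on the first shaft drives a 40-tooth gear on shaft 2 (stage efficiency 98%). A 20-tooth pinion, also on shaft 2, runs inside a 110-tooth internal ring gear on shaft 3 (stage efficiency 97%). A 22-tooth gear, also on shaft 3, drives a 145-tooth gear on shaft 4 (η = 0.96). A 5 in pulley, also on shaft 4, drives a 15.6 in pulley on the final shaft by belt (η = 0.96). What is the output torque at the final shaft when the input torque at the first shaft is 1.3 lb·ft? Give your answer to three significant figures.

gear mesh 40/20 = 2 → τ = 1.3·2·0.98 = 2.548 lb·ft
internal gear 110/20 = 5.5 → τ = 2.548·5.5·0.97 = 13.594 lb·ft
gear mesh 145/22 = 6.5909 → τ = 13.594·6.5909·0.96 = 86.01 lb·ft
belt 15.6/5 = 3.12 → τ = 86.01·3.12·0.96 = 257.62 lb·ft

258 lb·ft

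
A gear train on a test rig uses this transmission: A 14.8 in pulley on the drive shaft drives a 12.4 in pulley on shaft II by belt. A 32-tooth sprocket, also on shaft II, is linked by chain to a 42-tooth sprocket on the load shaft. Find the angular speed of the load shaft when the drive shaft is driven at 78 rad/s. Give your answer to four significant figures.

70.93 rad/s

Belt: ratio = 12.4/14.8 = 0.83784, so shaft II turns at 78 / 0.83784 = 93.097 rad/s.
Chain: ratio = 42/32 = 1.3125, so the load shaft turns at 93.097 / 1.3125 = 70.931 rad/s.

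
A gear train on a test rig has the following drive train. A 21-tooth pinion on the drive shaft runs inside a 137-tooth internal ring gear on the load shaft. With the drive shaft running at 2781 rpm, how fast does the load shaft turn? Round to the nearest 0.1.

426.3 rpm

the drive shaft → the load shaft (internal gear, 137/21): 2781 ÷ 6.5238 = 426.28 rpm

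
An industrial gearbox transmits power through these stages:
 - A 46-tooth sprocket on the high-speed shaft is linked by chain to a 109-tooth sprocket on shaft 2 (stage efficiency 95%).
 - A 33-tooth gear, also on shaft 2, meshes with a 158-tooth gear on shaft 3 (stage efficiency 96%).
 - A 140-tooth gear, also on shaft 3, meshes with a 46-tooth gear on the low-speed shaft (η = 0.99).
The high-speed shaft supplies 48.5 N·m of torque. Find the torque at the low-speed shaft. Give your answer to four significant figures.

After the chain (109/46): 48.5 × 2.3696 × 0.95 = 109.18 N·m
After the gear mesh (158/33): 109.18 × 4.7879 × 0.96 = 501.82 N·m
After the gear mesh (46/140): 501.82 × 0.32857 × 0.99 = 163.24 N·m

163.2 N·m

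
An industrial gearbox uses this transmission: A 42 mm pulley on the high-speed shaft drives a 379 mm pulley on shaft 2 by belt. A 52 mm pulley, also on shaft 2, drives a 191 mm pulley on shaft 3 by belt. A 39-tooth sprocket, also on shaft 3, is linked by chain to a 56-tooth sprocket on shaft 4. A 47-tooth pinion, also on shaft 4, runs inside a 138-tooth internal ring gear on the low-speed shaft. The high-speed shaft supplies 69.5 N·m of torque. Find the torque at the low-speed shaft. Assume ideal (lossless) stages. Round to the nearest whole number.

Belt: ratio = 379/42 = 9.0238; torque at shaft 2 = 69.5 × 9.0238 = 627.15 N·m.
Belt: ratio = 191/52 = 3.6731; torque at shaft 3 = 627.15 × 3.6731 = 2303.6 N·m.
Chain: ratio = 56/39 = 1.4359; torque at shaft 4 = 2303.6 × 1.4359 = 3307.7 N·m.
Internal gear: ratio = 138/47 = 2.9362; torque at the low-speed shaft = 3307.7 × 2.9362 = 9712 N·m.

9712 N·m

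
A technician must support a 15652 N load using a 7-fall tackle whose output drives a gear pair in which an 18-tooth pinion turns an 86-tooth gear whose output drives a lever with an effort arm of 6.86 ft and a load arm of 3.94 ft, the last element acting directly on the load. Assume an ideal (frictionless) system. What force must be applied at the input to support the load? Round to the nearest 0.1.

268.8 N

Block-and-tackle MA = number of supporting rope parts = 7.
Gear pair MA = 86/18 = 4.7778.
Lever MA = effort arm / load arm = 6.86/3.94 = 1.7411.
Combined ideal MA = 7 × 4.7778 × 1.7411 = 58.231.
Effort = load / MA = 15652 / 58.231 = 268.79 N.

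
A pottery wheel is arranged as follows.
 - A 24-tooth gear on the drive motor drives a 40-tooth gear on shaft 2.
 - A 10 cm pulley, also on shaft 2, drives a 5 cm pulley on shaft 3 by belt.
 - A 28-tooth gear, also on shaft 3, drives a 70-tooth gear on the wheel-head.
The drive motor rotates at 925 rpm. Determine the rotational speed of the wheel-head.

gear mesh 40/24 = 1.6667 → 925/1.6667 = 555 rpm
belt 5/10 = 0.5 → 555/0.5 = 1110 rpm
gear mesh 70/28 = 2.5 → 1110/2.5 = 444 rpm

444 rpm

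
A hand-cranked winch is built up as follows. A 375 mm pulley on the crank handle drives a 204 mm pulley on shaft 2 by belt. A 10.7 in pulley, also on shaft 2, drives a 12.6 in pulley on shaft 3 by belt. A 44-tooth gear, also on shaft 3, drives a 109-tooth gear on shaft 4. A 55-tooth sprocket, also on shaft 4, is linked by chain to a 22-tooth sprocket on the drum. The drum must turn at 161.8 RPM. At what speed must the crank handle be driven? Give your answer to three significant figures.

103 RPM

Overall ratio R = 0.544 × 1.1776 × 2.4773 × 0.4 = 0.63477.
Required input speed = output speed × R = 161.8 × 0.63477 = 102.71 RPM.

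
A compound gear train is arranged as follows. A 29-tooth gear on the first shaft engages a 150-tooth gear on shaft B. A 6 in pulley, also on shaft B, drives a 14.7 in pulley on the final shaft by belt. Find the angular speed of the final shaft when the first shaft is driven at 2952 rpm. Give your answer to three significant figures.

233 rpm

gear mesh 150/29 = 5.1724 → 2952/5.1724 = 570.72 rpm
belt 14.7/6 = 2.45 → 570.72/2.45 = 232.95 rpm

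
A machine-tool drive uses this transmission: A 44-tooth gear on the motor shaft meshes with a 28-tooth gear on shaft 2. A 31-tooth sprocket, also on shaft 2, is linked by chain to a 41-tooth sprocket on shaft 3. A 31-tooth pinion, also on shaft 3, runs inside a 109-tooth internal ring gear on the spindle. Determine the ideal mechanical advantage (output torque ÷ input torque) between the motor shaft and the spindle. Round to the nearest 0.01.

Each stage contributes driven/driver: gear mesh 28/44 = 0.63636, chain 41/31 = 1.3226, internal gear 109/31 = 3.5161.
Overall: 0.63636 × 1.3226 × 3.5161 = 2.9593.

2.96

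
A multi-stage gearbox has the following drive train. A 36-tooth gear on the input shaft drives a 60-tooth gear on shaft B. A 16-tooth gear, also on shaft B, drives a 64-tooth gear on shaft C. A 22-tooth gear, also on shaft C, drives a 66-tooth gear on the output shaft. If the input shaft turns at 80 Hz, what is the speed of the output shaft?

Gear mesh: ratio = 60/36 = 1.6667, so shaft B turns at 80 / 1.6667 = 48 Hz.
Gear mesh: ratio = 64/16 = 4, so shaft C turns at 48 / 4 = 12 Hz.
Gear mesh: ratio = 66/22 = 3, so the output shaft turns at 12 / 3 = 4 Hz.

4 Hz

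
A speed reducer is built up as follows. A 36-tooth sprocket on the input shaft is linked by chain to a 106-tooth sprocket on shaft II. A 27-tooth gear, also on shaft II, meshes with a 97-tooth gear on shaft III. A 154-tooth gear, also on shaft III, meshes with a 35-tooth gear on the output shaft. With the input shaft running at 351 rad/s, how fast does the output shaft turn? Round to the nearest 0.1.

146.0 rad/s

Chain: ratio = 106/36 = 2.9444, so shaft II turns at 351 / 2.9444 = 119.21 rad/s.
Gear mesh: ratio = 97/27 = 3.5926, so shaft III turns at 119.21 / 3.5926 = 33.181 rad/s.
Gear mesh: ratio = 35/154 = 0.22727, so the output shaft turns at 33.181 / 0.22727 = 146 rad/s.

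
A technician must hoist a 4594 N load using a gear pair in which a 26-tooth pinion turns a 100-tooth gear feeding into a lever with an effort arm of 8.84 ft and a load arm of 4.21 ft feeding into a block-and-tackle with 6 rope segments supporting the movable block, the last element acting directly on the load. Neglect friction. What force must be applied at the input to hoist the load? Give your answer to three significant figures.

Gear pair MA = 100/26 = 3.8462.
Lever MA = effort arm / load arm = 8.84/4.21 = 2.0998.
Block-and-tackle MA = number of supporting rope parts = 6.
Combined ideal MA = 3.8462 × 2.0998 × 6 = 48.456.
Effort = load / MA = 4594 / 48.456 = 94.808 N.

94.8 N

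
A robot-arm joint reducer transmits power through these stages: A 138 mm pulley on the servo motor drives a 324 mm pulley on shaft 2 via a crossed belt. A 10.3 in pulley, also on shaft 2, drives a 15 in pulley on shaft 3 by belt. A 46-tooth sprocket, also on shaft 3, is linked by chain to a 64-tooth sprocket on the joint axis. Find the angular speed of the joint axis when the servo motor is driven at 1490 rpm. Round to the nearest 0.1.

belt 324/138 = 2.3478 → 1490/2.3478 = 634.63 rpm
belt 15/10.3 = 1.4563 → 634.63/1.4563 = 435.78 rpm
chain 64/46 = 1.3913 → 435.78/1.3913 = 313.22 rpm

313.2 rpm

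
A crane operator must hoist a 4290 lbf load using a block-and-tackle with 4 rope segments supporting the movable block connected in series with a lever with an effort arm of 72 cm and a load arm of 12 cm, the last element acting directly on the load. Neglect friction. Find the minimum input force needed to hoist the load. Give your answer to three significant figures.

Block-and-tackle MA = number of supporting rope parts = 4.
Lever MA = effort arm / load arm = 72/12 = 6.
Combined ideal MA = 4 × 6 = 24.
Effort = load / MA = 4290 / 24 = 178.75 lbf.

179 lbf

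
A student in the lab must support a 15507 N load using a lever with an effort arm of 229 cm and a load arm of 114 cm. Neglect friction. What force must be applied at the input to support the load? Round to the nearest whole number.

Lever MA = effort arm / load arm = 229/114 = 2.0088.
Effort = load / MA = 15507 / 2.0088 = 7719.6 N.

7720 N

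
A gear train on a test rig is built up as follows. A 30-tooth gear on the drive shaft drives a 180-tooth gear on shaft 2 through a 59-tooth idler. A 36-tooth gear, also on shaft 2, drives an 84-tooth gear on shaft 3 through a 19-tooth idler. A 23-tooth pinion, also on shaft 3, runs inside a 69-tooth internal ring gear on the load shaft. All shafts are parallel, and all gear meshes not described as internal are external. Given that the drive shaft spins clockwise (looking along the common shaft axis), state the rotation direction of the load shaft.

the drive shaft → shaft 2: driver → idler → driven is 2 external meshes, 2 reversals → CW.
shaft 2 → shaft 3: driver → idler → driven is 2 external meshes, 2 reversals → CW.
shaft 3 → the load shaft: internal mesh, same direction → CW.
4 reversals in total — an even number — so the load shaft turns the same way as the drive shaft.

clockwise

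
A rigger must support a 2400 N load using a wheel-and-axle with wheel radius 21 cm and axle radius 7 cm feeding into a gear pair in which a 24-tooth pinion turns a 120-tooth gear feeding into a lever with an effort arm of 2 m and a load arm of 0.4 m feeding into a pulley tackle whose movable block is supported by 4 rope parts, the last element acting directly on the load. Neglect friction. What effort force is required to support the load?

8 N

Wheel-and-axle MA = R/r = 21/7 = 3.
Gear pair MA = 120/24 = 5.
Lever MA = effort arm / load arm = 2/0.4 = 5.
Block-and-tackle MA = number of supporting rope parts = 4.
Combined ideal MA = 3 × 5 × 5 × 4 = 300.
Effort = load / MA = 2400 / 300 = 8 N.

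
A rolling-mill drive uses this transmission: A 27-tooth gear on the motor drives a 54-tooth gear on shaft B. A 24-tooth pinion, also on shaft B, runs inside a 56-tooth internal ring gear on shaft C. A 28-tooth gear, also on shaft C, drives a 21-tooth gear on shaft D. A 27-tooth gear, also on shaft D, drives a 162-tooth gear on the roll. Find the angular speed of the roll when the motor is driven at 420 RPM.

the motor → shaft B (gear mesh, 54/27): 420 ÷ 2 = 210 RPM
shaft B → shaft C (internal gear, 56/24): 210 ÷ 2.3333 = 90 RPM
shaft C → shaft D (gear mesh, 21/28): 90 ÷ 0.75 = 120 RPM
shaft D → the roll (gear mesh, 162/27): 120 ÷ 6 = 20 RPM

20 RPM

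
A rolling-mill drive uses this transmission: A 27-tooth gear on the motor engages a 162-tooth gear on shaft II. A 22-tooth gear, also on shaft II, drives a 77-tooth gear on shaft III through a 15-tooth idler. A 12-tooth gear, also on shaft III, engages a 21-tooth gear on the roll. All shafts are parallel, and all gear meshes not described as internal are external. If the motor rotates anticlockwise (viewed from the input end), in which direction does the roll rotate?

anticlockwise

the motor → shaft II: external mesh, 1 reversal → CW.
shaft II → shaft III: driver → idler → driven is 2 external meshes, 2 reversals → CW.
shaft III → the roll: external mesh, 1 reversal → CCW.
4 reversals in total — an even number — so the roll turns the same way as the motor.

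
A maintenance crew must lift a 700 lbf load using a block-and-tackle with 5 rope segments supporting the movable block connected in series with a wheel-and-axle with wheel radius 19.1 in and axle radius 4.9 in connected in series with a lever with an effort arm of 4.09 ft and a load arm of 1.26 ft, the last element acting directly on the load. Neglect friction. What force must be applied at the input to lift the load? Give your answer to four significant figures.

11.06 lbf

Block-and-tackle MA = number of supporting rope parts = 5.
Wheel-and-axle MA = R/r = 19.1/4.9 = 3.898.
Lever MA = effort arm / load arm = 4.09/1.26 = 3.246.
Combined ideal MA = 5 × 3.898 × 3.246 = 63.264.
Effort = load / MA = 700 / 63.264 = 11.065 lbf.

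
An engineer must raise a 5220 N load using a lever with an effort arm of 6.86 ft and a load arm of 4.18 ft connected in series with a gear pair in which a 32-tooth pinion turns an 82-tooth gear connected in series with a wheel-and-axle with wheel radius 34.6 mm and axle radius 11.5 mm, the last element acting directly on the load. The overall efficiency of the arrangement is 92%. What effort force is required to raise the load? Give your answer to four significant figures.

Lever MA = effort arm / load arm = 6.86/4.18 = 1.6411.
Gear pair MA = 82/32 = 2.5625.
Wheel-and-axle MA = R/r = 34.6/11.5 = 3.0087.
Combined ideal MA = 1.6411 × 2.5625 × 3.0087 = 12.653.
Actual MA = 12.653 × 0.92 = 11.641.
Effort = load / actual MA = 5220 / 11.641 = 448.43 N.

448.4 N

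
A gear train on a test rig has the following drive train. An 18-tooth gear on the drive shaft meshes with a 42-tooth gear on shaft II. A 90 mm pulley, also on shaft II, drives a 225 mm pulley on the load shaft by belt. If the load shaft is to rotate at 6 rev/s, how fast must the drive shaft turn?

Overall ratio R = 2.3333 × 2.5 = 5.8333.
Required input speed = output speed × R = 6 × 5.8333 = 35 rev/s.

35 rev/s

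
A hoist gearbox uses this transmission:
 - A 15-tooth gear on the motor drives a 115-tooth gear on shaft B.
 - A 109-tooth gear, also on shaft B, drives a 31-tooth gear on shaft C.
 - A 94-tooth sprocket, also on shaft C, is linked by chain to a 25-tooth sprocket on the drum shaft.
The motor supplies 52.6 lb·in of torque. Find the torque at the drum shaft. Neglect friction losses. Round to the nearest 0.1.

Gear mesh: ratio = 115/15 = 7.6667; torque at shaft B = 52.6 × 7.6667 = 403.27 lb·in.
Gear mesh: ratio = 31/109 = 0.2844; torque at shaft C = 403.27 × 0.2844 = 114.69 lb·in.
Chain: ratio = 25/94 = 0.26596; torque at the drum shaft = 114.69 × 0.26596 = 30.503 lb·in.

30.5 lb·in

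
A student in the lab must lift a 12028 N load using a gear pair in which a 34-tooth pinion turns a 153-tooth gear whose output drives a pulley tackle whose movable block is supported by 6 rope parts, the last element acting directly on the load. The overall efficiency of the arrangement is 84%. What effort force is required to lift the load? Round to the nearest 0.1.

Gear pair MA = 153/34 = 4.5.
Block-and-tackle MA = number of supporting rope parts = 6.
Combined ideal MA = 4.5 × 6 = 27.
Actual MA = 27 × 0.84 = 22.68.
Effort = load / actual MA = 12028 / 22.68 = 530.34 N.

530.3 N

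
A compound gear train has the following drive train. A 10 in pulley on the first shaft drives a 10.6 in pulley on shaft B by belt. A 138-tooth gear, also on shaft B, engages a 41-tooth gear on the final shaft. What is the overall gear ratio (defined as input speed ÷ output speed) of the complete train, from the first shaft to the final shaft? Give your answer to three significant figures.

0.315

Each stage contributes driven/driver: belt 10.6/10 = 1.06, gear mesh 41/138 = 0.2971.
Overall: 1.06 × 0.2971 = 0.31493.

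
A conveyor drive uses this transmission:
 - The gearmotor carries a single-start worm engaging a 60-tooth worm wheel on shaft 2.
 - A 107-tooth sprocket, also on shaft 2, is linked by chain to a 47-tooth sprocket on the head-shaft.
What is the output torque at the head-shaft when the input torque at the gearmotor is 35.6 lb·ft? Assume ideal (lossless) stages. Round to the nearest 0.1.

worm 60/1 = 60 → τ = 35.6·60 = 2136 lb·ft
chain 47/107 = 0.43925 → τ = 2136·0.43925 = 938.24 lb·ft

938.2 lb·ft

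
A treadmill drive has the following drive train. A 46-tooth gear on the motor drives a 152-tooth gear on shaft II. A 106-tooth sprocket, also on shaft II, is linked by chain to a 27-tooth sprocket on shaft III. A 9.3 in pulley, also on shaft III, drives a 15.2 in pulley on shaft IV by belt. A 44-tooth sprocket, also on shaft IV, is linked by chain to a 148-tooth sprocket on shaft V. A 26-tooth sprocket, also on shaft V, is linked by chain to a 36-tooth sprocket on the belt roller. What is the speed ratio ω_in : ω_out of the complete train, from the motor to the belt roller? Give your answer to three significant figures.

Each stage contributes driven/driver: gear mesh 152/46 = 3.3043, chain 27/106 = 0.25472, belt 15.2/9.3 = 1.6344, chain 148/44 = 3.3636, chain 36/26 = 1.3846.
Overall: 3.3043 × 0.25472 × 1.6344 × 3.3636 × 1.3846 = 6.4068.

6.41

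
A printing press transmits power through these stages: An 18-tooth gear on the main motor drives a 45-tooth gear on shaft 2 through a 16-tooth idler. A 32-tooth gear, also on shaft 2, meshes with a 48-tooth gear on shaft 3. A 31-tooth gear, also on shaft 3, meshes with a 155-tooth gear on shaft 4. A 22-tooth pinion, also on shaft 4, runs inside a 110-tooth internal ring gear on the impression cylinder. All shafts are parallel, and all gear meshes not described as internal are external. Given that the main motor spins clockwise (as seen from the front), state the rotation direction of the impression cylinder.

the main motor → shaft 2: driver → idler → driven is 2 external meshes, 2 reversals → CW.
shaft 2 → shaft 3: external mesh, 1 reversal → CCW.
shaft 3 → shaft 4: external mesh, 1 reversal → CW.
shaft 4 → the impression cylinder: internal mesh, same direction → CW.
4 reversals in total — an even number — so the impression cylinder turns the same way as the main motor.

clockwise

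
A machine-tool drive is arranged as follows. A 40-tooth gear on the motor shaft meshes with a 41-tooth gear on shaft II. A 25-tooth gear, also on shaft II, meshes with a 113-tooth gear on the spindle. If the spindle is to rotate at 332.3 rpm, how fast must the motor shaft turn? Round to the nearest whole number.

1540 rpm

Overall ratio R = 1.025 × 4.52 = 4.633.
Required input speed = output speed × R = 332.3 × 4.633 = 1539.5 rpm.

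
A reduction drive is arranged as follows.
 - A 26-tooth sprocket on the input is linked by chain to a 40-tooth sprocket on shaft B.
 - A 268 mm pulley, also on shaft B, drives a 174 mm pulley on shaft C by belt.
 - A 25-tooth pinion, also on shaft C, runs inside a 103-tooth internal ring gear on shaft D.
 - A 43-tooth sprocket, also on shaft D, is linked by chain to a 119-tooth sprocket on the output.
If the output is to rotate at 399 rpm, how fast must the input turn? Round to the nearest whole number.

4544 rpm

Overall ratio R = 1.5385 × 0.64925 × 4.12 × 2.7674 = 11.389.
Required input speed = output speed × R = 399 × 11.389 = 4544.1 rpm.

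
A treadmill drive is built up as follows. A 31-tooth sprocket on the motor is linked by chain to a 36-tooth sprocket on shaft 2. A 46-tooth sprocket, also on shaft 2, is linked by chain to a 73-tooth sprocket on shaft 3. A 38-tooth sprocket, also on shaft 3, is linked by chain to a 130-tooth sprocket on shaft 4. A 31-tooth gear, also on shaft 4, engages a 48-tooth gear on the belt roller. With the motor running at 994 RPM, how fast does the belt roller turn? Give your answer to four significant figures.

the motor → shaft 2 (chain, 36/31): 994 ÷ 1.1613 = 855.94 RPM
shaft 2 → shaft 3 (chain, 73/46): 855.94 ÷ 1.587 = 539.36 RPM
shaft 3 → shaft 4 (chain, 130/38): 539.36 ÷ 3.4211 = 157.66 RPM
shaft 4 → the belt roller (gear mesh, 48/31): 157.66 ÷ 1.5484 = 101.82 RPM

101.8 RPM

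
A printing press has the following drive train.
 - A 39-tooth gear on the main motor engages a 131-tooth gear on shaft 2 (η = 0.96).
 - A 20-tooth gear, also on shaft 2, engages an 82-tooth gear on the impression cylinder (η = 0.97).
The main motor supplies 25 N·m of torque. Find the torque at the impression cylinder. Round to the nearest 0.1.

320.6 N·m

After the gear mesh (131/39): 25 × 3.359 × 0.96 = 80.615 N·m
After the gear mesh (82/20): 80.615 × 4.1 × 0.97 = 320.61 N·m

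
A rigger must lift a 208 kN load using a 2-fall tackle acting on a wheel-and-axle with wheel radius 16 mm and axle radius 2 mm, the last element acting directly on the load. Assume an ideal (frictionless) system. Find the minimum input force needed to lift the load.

Block-and-tackle MA = number of supporting rope parts = 2.
Wheel-and-axle MA = R/r = 16/2 = 8.
Combined ideal MA = 2 × 8 = 16.
Effort = load / MA = 208 / 16 = 13 kN.

13 kN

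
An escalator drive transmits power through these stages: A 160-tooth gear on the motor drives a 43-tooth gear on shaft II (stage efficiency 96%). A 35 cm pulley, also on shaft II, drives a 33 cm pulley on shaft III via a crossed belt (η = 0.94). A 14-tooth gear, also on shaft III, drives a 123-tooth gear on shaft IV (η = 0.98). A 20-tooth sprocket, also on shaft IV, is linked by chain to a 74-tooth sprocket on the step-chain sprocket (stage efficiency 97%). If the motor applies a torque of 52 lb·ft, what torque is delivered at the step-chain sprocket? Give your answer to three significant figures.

Gear mesh: ratio = 43/160 = 0.26875; torque at shaft II = 52 × 0.26875 × 0.96 = 13.416 lb·ft.
Belt: ratio = 33/35 = 0.94286; torque at shaft III = 13.416 × 0.94286 × 0.94 = 11.89 lb·ft.
Gear mesh: ratio = 123/14 = 8.7857; torque at shaft IV = 11.89 × 8.7857 × 0.98 = 102.38 lb·ft.
Chain: ratio = 74/20 = 3.7; torque at the step-chain sprocket = 102.38 × 3.7 × 0.97 = 367.43 lb·ft.

367 lb·ft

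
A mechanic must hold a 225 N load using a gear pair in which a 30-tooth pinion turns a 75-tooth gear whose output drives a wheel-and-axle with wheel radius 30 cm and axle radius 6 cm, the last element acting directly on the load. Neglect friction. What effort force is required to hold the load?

18 N

Gear pair MA = 75/30 = 2.5.
Wheel-and-axle MA = R/r = 30/6 = 5.
Combined ideal MA = 2.5 × 5 = 12.5.
Effort = load / MA = 225 / 12.5 = 18 N.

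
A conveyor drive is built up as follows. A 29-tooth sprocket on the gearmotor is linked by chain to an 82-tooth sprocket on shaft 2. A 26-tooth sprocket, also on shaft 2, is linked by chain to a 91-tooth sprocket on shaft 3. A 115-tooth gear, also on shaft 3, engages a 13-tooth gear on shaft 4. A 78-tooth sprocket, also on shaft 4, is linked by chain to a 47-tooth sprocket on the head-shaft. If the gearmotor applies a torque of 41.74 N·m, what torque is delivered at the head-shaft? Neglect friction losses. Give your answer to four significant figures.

28.14 N·m

chain 82/29 = 2.8276 → τ = 41.74·2.8276 = 118.02 N·m
chain 91/26 = 3.5 → τ = 118.02·3.5 = 413.08 N·m
gear mesh 13/115 = 0.11304 → τ = 413.08·0.11304 = 46.696 N·m
chain 47/78 = 0.60256 → τ = 46.696·0.60256 = 28.137 N·m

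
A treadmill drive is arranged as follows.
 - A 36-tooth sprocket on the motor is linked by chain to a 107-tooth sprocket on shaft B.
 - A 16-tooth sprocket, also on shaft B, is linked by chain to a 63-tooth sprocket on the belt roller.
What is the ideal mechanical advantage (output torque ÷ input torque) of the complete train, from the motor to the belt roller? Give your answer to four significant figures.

11.70

Each stage contributes driven/driver: chain 107/36 = 2.9722, chain 63/16 = 3.9375.
Overall: 2.9722 × 3.9375 = 11.703.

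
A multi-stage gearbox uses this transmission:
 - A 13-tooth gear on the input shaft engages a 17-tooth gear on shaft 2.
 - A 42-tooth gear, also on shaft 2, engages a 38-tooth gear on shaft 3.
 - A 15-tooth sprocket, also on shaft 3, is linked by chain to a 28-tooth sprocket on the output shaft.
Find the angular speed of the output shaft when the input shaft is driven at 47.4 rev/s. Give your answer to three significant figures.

21.5 rev/s

the input shaft → shaft 2 (gear mesh, 17/13): 47.4 ÷ 1.3077 = 36.247 rev/s
shaft 2 → shaft 3 (gear mesh, 38/42): 36.247 ÷ 0.90476 = 40.063 rev/s
shaft 3 → the output shaft (chain, 28/15): 40.063 ÷ 1.8667 = 21.462 rev/s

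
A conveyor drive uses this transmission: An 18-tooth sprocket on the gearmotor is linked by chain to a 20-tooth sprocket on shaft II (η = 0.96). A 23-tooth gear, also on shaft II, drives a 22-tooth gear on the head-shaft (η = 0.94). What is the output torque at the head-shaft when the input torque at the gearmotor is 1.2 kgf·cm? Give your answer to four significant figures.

chain 20/18 = 1.1111 → τ = 1.2·1.1111·0.96 = 1.28 kgf·cm
gear mesh 22/23 = 0.95652 → τ = 1.28·0.95652·0.94 = 1.1509 kgf·cm

1.151 kgf·cm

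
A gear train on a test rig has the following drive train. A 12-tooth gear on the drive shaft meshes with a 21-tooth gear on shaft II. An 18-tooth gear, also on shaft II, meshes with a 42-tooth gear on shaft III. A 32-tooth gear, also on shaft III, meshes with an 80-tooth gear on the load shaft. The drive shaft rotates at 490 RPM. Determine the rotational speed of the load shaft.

gear mesh 21/12 = 1.75 → 490/1.75 = 280 RPM
gear mesh 42/18 = 2.3333 → 280/2.3333 = 120 RPM
gear mesh 80/32 = 2.5 → 120/2.5 = 48 RPM

48 RPM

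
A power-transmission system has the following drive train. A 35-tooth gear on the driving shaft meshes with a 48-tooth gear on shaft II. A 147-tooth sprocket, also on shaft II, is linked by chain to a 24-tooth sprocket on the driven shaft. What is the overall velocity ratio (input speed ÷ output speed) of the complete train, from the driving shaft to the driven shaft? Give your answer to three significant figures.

0.224

Each stage contributes driven/driver: gear mesh 48/35 = 1.3714, chain 24/147 = 0.16327.
Overall: 1.3714 × 0.16327 = 0.22391.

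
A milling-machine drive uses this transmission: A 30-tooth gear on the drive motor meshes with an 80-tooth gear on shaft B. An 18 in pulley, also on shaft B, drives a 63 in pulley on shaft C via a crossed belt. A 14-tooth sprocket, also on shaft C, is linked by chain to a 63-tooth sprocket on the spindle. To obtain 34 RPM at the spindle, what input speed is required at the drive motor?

1428 RPM

Overall ratio R = 2.6667 × 3.5 × 4.5 = 42.
Required input speed = output speed × R = 34 × 42 = 1428 RPM.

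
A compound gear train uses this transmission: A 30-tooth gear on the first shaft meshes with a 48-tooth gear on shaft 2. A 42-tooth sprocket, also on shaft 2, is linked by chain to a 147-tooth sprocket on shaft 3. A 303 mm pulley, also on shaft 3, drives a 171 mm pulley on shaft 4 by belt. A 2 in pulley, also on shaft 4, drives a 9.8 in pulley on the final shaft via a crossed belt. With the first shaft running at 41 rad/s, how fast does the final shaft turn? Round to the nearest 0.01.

gear mesh 48/30 = 1.6 → 41/1.6 = 25.625 rad/s
chain 147/42 = 3.5 → 25.625/3.5 = 7.3214 rad/s
belt 171/303 = 0.56436 → 7.3214/0.56436 = 12.973 rad/s
belt 9.8/2 = 4.9 → 12.973/4.9 = 2.6476 rad/s

2.65 rad/s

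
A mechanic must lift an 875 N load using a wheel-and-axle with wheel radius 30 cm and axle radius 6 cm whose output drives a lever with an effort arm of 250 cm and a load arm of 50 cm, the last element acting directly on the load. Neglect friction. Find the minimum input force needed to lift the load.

35 N

Wheel-and-axle MA = R/r = 30/6 = 5.
Lever MA = effort arm / load arm = 250/50 = 5.
Combined ideal MA = 5 × 5 = 25.
Effort = load / MA = 875 / 25 = 35 N.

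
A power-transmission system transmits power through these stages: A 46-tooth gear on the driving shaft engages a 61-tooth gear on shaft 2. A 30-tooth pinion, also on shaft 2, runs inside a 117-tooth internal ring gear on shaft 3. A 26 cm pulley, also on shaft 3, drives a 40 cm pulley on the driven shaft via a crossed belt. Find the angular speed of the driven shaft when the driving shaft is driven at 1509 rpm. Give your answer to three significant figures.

Gear mesh: ratio = 61/46 = 1.3261, so shaft 2 turns at 1509 / 1.3261 = 1137.9 rpm.
Internal gear: ratio = 117/30 = 3.9, so shaft 3 turns at 1137.9 / 3.9 = 291.78 rpm.
Belt: ratio = 40/26 = 1.5385, so the driven shaft turns at 291.78 / 1.5385 = 189.66 rpm.

190 rpm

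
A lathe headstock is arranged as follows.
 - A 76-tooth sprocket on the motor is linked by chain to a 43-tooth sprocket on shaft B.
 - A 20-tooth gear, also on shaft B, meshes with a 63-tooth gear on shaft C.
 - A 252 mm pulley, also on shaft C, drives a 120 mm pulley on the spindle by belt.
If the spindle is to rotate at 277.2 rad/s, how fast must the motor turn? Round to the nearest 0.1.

235.3 rad/s

Overall ratio R = 0.56579 × 3.15 × 0.47619 = 0.84868.
Required input speed = output speed × R = 277.2 × 0.84868 = 235.26 rad/s.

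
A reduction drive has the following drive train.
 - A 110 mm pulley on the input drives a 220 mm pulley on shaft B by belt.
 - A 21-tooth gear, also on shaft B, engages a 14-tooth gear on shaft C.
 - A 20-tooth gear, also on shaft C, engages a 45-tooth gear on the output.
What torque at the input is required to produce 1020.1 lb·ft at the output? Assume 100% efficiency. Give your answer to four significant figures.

340.0 lb·ft

Overall ratio R = 2 × 0.66667 × 2.25 = 3.
Input torque = output torque / R = 1020.1 / 3 = 340.03 lb·ft.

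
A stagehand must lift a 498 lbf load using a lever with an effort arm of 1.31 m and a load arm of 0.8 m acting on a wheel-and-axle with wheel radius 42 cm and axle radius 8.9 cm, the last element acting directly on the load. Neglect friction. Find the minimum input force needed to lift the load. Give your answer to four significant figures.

Lever MA = effort arm / load arm = 1.31/0.8 = 1.6375.
Wheel-and-axle MA = R/r = 42/8.9 = 4.7191.
Combined ideal MA = 1.6375 × 4.7191 = 7.7275.
Effort = load / MA = 498 / 7.7275 = 64.445 lbf.

64.44 lbf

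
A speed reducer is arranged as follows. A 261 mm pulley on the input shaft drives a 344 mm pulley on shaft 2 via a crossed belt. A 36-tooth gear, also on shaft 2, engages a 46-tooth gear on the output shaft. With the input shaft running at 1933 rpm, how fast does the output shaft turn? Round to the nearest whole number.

1148 rpm

Belt: ratio = 344/261 = 1.318, so shaft 2 turns at 1933 / 1.318 = 1466.6 rpm.
Gear mesh: ratio = 46/36 = 1.2778, so the output shaft turns at 1466.6 / 1.2778 = 1147.8 rpm.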